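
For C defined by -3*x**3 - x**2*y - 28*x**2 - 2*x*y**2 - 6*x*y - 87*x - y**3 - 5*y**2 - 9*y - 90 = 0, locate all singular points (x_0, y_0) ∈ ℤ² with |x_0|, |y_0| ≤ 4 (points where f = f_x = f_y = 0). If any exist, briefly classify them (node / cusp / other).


Singular points: {(-3, 0)}; classification: node.

Compute partial derivatives:
  f_x = -9*x**2 - 2*x*y - 56*x - 2*y**2 - 6*y - 87.
  f_y = -x**2 - 4*x*y - 6*x - 3*y**2 - 10*y - 9.
Scan x_0 ∈ {−4, ..., 4}. For each x_0, f_y(x_0, y) is a polynomial in y; find its integer roots y ∈ {−4, ..., 4}, then test f_x and f at those candidates.
  x = -4: f_y(-4, y) = -3*y**2 + 6*y - 1; no integer root y with |y| ≤ 4.
  x = -3: f_y(-3, y) = -3*y**2 + 2*y; vanishes at y ∈ {0}. (-3, 0): f_x = 0, f = 0 — SINGULAR.
  x = -2: f_y(-2, y) = -3*y**2 - 2*y - 1; no integer root y with |y| ≤ 4.
  x = -1: f_y(-1, y) = -3*y**2 - 6*y - 4; no integer root y with |y| ≤ 4.
  x = 0: f_y(0, y) = -3*y**2 - 10*y - 9; no integer root y with |y| ≤ 4.
  x = 1: f_y(1, y) = -3*y**2 - 14*y - 16; vanishes at y ∈ {-2}. (1, -2): f_x = -144 ≠ 0.
  x = 2: f_y(2, y) = -3*y**2 - 18*y - 25; no integer root y with |y| ≤ 4.
  x = 3: f_y(3, y) = -3*y**2 - 22*y - 36; no integer root y with |y| ≤ 4.
  x = 4: f_y(4, y) = -3*y**2 - 26*y - 49; no integer root y with |y| ≤ 4.
Only singular point on the grid: (-3, 0).
Classify: substitute x = -3 + u, y = 0 + v and expand: f = -3*u**3 - u**2*v - u**2 - 2*u*v**2 - v**3 + v**2.
No constant or linear terms (consistent with a singular point). Quadratic part: -u**2 + v**2. Cubic part: -3*u**3 - u**2*v - 2*u*v**2 - v**3.
The quadratic part v**2 - u**2 = (v − u)(v + u) splits into two distinct linear factors, so there are two distinct tangent lines y − 0 = ±(x − -3) — this is a node (ordinary double point).
Classification: node.


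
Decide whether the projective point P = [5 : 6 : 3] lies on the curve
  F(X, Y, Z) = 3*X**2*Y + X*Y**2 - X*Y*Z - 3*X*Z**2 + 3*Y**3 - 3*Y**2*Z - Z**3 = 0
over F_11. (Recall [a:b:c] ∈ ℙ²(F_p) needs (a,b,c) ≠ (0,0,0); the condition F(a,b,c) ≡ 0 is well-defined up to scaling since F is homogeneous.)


F(5,6,3) ≡ 9 (mod 11); P is NOT on the curve.

Evaluate F(5, 6, 3) term-by-term (mod 11).
  3*X**2*Y ↦ 3·25·6·1 = 450
  X*Y**2 ↦ 1·5·36·1 = 180
  -X*Y*Z ↦ -1·5·6·3 = -90
  -3*X*Z**2 ↦ -3·5·1·9 = -135
  3*Y**3 ↦ 3·1·216·1 = 648
  -3*Y**2*Z ↦ -3·1·36·3 = -324
  -Z**3 ↦ -1·1·1·27 = -27
Sum: F(5, 6, 3) = (450) + (180) + (-90) + (-135) + (648) + (-324) + (-27) = 702.
Reducing mod 11: 702 ≡ 9 (mod 11).
Since F(a, b, c) ≡ 9 ≠ 0 (mod 11), P does NOT lie on the curve.


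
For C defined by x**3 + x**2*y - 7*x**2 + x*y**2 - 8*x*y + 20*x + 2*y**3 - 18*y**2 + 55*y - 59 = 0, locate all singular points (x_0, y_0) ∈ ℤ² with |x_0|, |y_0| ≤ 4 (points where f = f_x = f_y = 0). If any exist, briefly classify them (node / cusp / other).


Singular points: {(1, 3)}; classification: node.

Compute partial derivatives:
  f_x = 3*x**2 + 2*x*y - 14*x + y**2 - 8*y + 20.
  f_y = x**2 + 2*x*y - 8*x + 6*y**2 - 36*y + 55.
Scan x_0 ∈ {−4, ..., 4}. For each x_0, f_y(x_0, y) is a polynomial in y; find its integer roots y ∈ {−4, ..., 4}, then test f_x and f at those candidates.
  x = -4: f_y(-4, y) = 6*y**2 - 44*y + 103; no integer root y with |y| ≤ 4.
  x = -3: f_y(-3, y) = 6*y**2 - 42*y + 88; no integer root y with |y| ≤ 4.
  x = -2: f_y(-2, y) = 6*y**2 - 40*y + 75; no integer root y with |y| ≤ 4.
  x = -1: f_y(-1, y) = 6*y**2 - 38*y + 64; no integer root y with |y| ≤ 4.
  x = 0: f_y(0, y) = 6*y**2 - 36*y + 55; no integer root y with |y| ≤ 4.
  x = 1: f_y(1, y) = 6*y**2 - 34*y + 48; vanishes at y ∈ {3}. (1, 3): f_x = 0, f = 0 — SINGULAR.
  x = 2: f_y(2, y) = 6*y**2 - 32*y + 43; no integer root y with |y| ≤ 4.
  x = 3: f_y(3, y) = 6*y**2 - 30*y + 40; no integer root y with |y| ≤ 4.
  x = 4: f_y(4, y) = 6*y**2 - 28*y + 39; no integer root y with |y| ≤ 4.
Only singular point on the grid: (1, 3).
Classify: substitute x = 1 + u, y = 3 + v and expand: f = u**3 + u**2*v - u**2 + u*v**2 + 2*v**3 + v**2.
No constant or linear terms (consistent with a singular point). Quadratic part: -u**2 + v**2. Cubic part: u**3 + u**2*v + u*v**2 + 2*v**3.
The quadratic part v**2 - u**2 = (v − u)(v + u) splits into two distinct linear factors, so there are two distinct tangent lines y − 3 = ±(x − 1) — this is a node (ordinary double point).
Classification: node.


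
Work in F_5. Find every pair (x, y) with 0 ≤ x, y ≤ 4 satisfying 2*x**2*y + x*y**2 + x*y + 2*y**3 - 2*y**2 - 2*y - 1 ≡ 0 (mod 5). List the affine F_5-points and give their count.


Affine F_5-points: {(1, 4), (4, 4)}; count = 2.

For each of the 25 pairs (x, y) ∈ F_5², evaluate f(x, y) mod 5. Record the zeros.
  x = 0: [0↦4, 1↦2, 2↦3, 3↦4, 4↦2]  zeros at y ∈ ∅
  x = 1: [0↦4, 1↦1, 2↦3, 3↦2, 4↦0]  zeros at y ∈ {4}
  x = 2: [0↦4, 1↦4, 2↦1, 3↦2, 4↦4]  zeros at y ∈ ∅
  x = 3: [0↦4, 1↦1, 2↦2, 3↦4, 4↦4]  zeros at y ∈ ∅
  x = 4: [0↦4, 1↦2, 2↦1, 3↦3, 4↦0]  zeros at y ∈ {4}
Collecting zeros: affine points = {(1, 4), (4, 4)}.
Total count |C(F_5)_aff| = 2.


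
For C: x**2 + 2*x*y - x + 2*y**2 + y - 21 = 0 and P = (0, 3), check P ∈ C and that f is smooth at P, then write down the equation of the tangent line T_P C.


Tangent line at P: 5*x + 13*y - 39 = 0.

Step 1: f(0, 3) = 0, so P lies on C.
Step 2: partial derivatives
  f_x(x, y) = 2*x + 2*y - 1, f_y(x, y) = 2*x + 4*y + 1.
  f_x(P) = 5, f_y(P) = 13 (gradient nonzero, so P is smooth).
Step 3: tangent line at P: 5·(x − 0) + 13·(y − 3) = 0.
Expanding: 5*x + 13*y - 39 = 0.


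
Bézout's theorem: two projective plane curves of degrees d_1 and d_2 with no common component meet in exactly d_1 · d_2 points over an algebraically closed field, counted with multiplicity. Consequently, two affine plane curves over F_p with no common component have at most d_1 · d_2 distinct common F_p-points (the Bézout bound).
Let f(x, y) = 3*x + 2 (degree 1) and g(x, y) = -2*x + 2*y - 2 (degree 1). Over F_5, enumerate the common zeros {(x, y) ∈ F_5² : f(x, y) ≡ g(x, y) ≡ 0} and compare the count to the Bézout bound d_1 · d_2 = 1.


Common zeros: {(1, 2)}; count = 1; Bézout bound = 1.

deg(f) = 1, deg(g) = 1, so Bézout bound = 1.
Scan x ∈ F_5. For each x, list the y ∈ F_5 with f(x, y) ≡ 0 and those with g(x, y) ≡ 0 (mod 5); the common zeros in that column are the intersection.
  x = 0: f ≡ 0 at y ∈ ∅; g ≡ 0 at y ∈ {1}; common: ∅.
  x = 1: f ≡ 0 at y ∈ {0, 1, 2, 3, 4}; g ≡ 0 at y ∈ {2}; common: {2}.
  x = 2: f ≡ 0 at y ∈ ∅; g ≡ 0 at y ∈ {3}; common: ∅.
  x = 3: f ≡ 0 at y ∈ ∅; g ≡ 0 at y ∈ {4}; common: ∅.
  x = 4: f ≡ 0 at y ∈ ∅; g ≡ 0 at y ∈ {0}; common: ∅.
Collecting: common zeros = {(1, 2)}, so the count is 1.
Comparison with the Bézout bound: 1 ≤ 1 = deg(f)·deg(g), as expected for curves with no common component (the bound is attained).


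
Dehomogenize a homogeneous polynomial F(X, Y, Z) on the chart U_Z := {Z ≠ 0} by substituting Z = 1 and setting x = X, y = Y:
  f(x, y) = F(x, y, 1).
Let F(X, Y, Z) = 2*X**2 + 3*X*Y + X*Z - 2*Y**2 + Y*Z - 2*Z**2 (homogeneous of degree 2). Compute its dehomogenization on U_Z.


f(x, y) = 2*x**2 + 3*x*y + x - 2*y**2 + y - 2

On U_Z we set Z = 1. Each monomial c·X^i·Y^j·Z^k in F becomes c·x^i·y^j·1^k = c·x^i·y^j.
Substituting Z = 1: F(X, Y, 1) = 2*x**2 + 3*x*y + x - 2*y**2 + y - 2.
Note: deg(f) ≤ deg(F) = 2; strict inequality happens when F is divisible by Z (lost terms).


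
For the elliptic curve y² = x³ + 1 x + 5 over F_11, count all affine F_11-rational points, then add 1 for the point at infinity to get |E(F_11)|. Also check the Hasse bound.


Affine points = {(0, 4), (0, 7), (2, 2), (2, 9), (5, 5), (5, 6), (7, 5), (7, 6), (10, 5), (10, 6)}; affine count = 10; |E(F_11)| = 11.

Discriminant check: Δ ∝ 4a³ + 27b² = 4·1³ + 27·5² = 4·1 + 27·25 ≡ 8 (mod 11). Nonzero ⇒ E is nonsingular.
For each x ∈ F_11, compute rhs = x³ + 1·x + 5 mod 11, then count y ∈ F_11 with y² ≡ rhs.
  x = 0: rhs = 5, matching y values: 4, 7 (2 points).
  x = 1: rhs = 7, matching y values: none (0 points).
  x = 2: rhs = 4, matching y values: 2, 9 (2 points).
  x = 3: rhs = 2, matching y values: none (0 points).
  x = 4: rhs = 7, matching y values: none (0 points).
  x = 5: rhs = 3, matching y values: 5, 6 (2 points).
  x = 6: rhs = 7, matching y values: none (0 points).
  x = 7: rhs = 3, matching y values: 5, 6 (2 points).
  x = 8: rhs = 8, matching y values: none (0 points).
  x = 9: rhs = 6, matching y values: none (0 points).
  x = 10: rhs = 3, matching y values: 5, 6 (2 points).
Total affine count: 10.
Full point count |E(F_11)| = 10 + 1 = 11.
Hasse bound: |11 − (11+1)| = |-1| = 1 ≤ 2√11 ≈ 6.6332 ✓.


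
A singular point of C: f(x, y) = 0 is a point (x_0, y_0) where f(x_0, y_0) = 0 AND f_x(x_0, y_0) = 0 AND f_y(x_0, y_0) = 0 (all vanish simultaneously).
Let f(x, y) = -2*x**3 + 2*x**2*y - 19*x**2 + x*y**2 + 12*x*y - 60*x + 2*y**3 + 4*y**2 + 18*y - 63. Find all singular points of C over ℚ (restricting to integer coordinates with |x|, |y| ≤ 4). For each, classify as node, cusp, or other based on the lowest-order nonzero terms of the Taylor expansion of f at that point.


Singular points: {(-3, 0)}; classification: node.

Compute partial derivatives:
  f_x = -6*x**2 + 4*x*y - 38*x + y**2 + 12*y - 60.
  f_y = 2*x**2 + 2*x*y + 12*x + 6*y**2 + 8*y + 18.
Scan x_0 ∈ {−4, ..., 4}. For each x_0, f_y(x_0, y) is a polynomial in y; find its integer roots y ∈ {−4, ..., 4}, then test f_x and f at those candidates.
  x = -4: f_y(-4, y) = 6*y**2 + 2; no integer root y with |y| ≤ 4.
  x = -3: f_y(-3, y) = 6*y**2 + 2*y; vanishes at y ∈ {0}. (-3, 0): f_x = 0, f = 0 — SINGULAR.
  x = -2: f_y(-2, y) = 6*y**2 + 4*y + 2; no integer root y with |y| ≤ 4.
  x = -1: f_y(-1, y) = 6*y**2 + 6*y + 8; no integer root y with |y| ≤ 4.
  x = 0: f_y(0, y) = 6*y**2 + 8*y + 18; no integer root y with |y| ≤ 4.
  x = 1: f_y(1, y) = 6*y**2 + 10*y + 32; no integer root y with |y| ≤ 4.
  x = 2: f_y(2, y) = 6*y**2 + 12*y + 50; no integer root y with |y| ≤ 4.
  x = 3: f_y(3, y) = 6*y**2 + 14*y + 72; no integer root y with |y| ≤ 4.
  x = 4: f_y(4, y) = 6*y**2 + 16*y + 98; no integer root y with |y| ≤ 4.
Only singular point on the grid: (-3, 0).
Classify: substitute x = -3 + u, y = 0 + v and expand: f = -2*u**3 + 2*u**2*v - u**2 + u*v**2 + 2*v**3 + v**2.
No constant or linear terms (consistent with a singular point). Quadratic part: -u**2 + v**2. Cubic part: -2*u**3 + 2*u**2*v + u*v**2 + 2*v**3.
The quadratic part v**2 - u**2 = (v − u)(v + u) splits into two distinct linear factors, so there are two distinct tangent lines y − 0 = ±(x − -3) — this is a node (ordinary double point).
Classification: node.


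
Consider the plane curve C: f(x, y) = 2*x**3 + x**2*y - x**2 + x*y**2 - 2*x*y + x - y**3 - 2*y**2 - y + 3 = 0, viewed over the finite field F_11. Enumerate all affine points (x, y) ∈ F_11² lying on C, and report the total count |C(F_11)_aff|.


Affine F_11-points: {(1, 2), (3, 4), (4, 7), (4, 8), (4, 9), (5, 3), (5, 5), (5, 6), (6, 5), (8, 1), (9, 5)}; count = 11.

For each of the 121 pairs (x, y) ∈ F_11², evaluate f(x, y) mod 11. Record the zeros.
  x = 0: [0↦3, 1↦10, 2↦7, 3↦10, 4↦2, 5↦10, 6↦6, 7↦6, 8↦4, 9↦5, 10↦3]  zeros at y ∈ ∅
  x = 1: [0↦5, 1↦1, 2↦0, 3↦7, 4↦5, 5↦10, 6↦5, 7↦6, 8↦7, 9↦2, 10↦7]  zeros at y ∈ {2}
  x = 2: [0↦6, 1↦4, 2↦7, 3↦9, 4↦4, 5↦8, 6↦4, 7↦8, 8↦3, 9↦5, 10↦8]  zeros at y ∈ ∅
  x = 3: [0↦7, 1↦9, 2↦7, 3↦6, 4↦0, 5↦5, 6↦4, 7↦2, 8↦4, 9↦4, 10↦7]  zeros at y ∈ {4}
  x = 4: [0↦9, 1↦6, 2↦1, 3↦10, 4↦5, 5↦2, 6↦6, 7↦0, 8↦0, 9↦0, 10↦5]  zeros at y ∈ {7, 8, 9}
  x = 5: [0↦2, 1↦7, 2↦1, 3↦0, 4↦9, 5↦0, 6↦0, 7↦3, 8↦3, 9↦5, 10↦3]  zeros at y ∈ {3, 5, 6}
  x = 6: [0↦9, 1↦2, 2↦8, 3↦10, 4↦2, 5↦0, 6↦9, 7↦1, 8↦3, 9↦9, 10↦2]  zeros at y ∈ {5}
  x = 7: [0↦9, 1↦3, 2↦1, 3↦8, 4↦7, 5↦3, 6↦1, 7↦6, 8↦1, 9↦2, 10↦3]  zeros at y ∈ ∅
  x = 8: [0↦3, 1↦0, 2↦3, 3↦6, 4↦3, 5↦10, 6↦10, 7↦8, 8↦9, 9↦7, 10↦7]  zeros at y ∈ {1}
  x = 9: [0↦3, 1↦5, 2↦4, 3↦5, 4↦2, 5↦0, 6↦4, 7↦8, 8↦6, 9↦3, 10↦4]  zeros at y ∈ {5}
  x = 10: [0↦10, 1↦8, 2↦5, 3↦6, 4↦5, 5↦7, 6↦6, 7↦7, 8↦4, 9↦2, 10↦6]  zeros at y ∈ ∅
Collecting zeros: affine points = {(1, 2), (3, 4), (4, 7), (4, 8), (4, 9), (5, 3), (5, 5), (5, 6), (6, 5), (8, 1), (9, 5)}.
Total count |C(F_11)_aff| = 11.


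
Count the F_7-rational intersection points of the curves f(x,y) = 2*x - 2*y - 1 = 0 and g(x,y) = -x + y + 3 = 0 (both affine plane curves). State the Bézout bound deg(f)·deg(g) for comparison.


Common zeros: ∅; count = 0; Bézout bound = 1.

deg(f) = 1, deg(g) = 1, so Bézout bound = 1.
Scan x ∈ F_7. For each x, list the y ∈ F_7 with f(x, y) ≡ 0 and those with g(x, y) ≡ 0 (mod 7); the common zeros in that column are the intersection.
  x = 0: f ≡ 0 at y ∈ {3}; g ≡ 0 at y ∈ {4}; common: ∅.
  x = 1: f ≡ 0 at y ∈ {4}; g ≡ 0 at y ∈ {5}; common: ∅.
  x = 2: f ≡ 0 at y ∈ {5}; g ≡ 0 at y ∈ {6}; common: ∅.
  x = 3: f ≡ 0 at y ∈ {6}; g ≡ 0 at y ∈ {0}; common: ∅.
  x = 4: f ≡ 0 at y ∈ {0}; g ≡ 0 at y ∈ {1}; common: ∅.
  x = 5: f ≡ 0 at y ∈ {1}; g ≡ 0 at y ∈ {2}; common: ∅.
  x = 6: f ≡ 0 at y ∈ {2}; g ≡ 0 at y ∈ {3}; common: ∅.
Collecting: common zeros = ∅, so the count is 0.
Comparison with the Bézout bound: 0 ≤ 1 = deg(f)·deg(g), as expected for curves with no common component (the affine F_7-count falls short of the bound because intersections may lie at infinity, over extension fields, or carry multiplicity).


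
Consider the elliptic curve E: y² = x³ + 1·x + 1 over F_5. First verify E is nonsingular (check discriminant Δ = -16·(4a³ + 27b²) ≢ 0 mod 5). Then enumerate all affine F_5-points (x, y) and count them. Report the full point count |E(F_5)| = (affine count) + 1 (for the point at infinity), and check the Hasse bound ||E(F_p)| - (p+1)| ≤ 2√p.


Affine points = {(0, 1), (0, 4), (2, 1), (2, 4), (3, 1), (3, 4), (4, 2), (4, 3)}; affine count = 8; |E(F_5)| = 9.

Discriminant check: Δ ∝ 4a³ + 27b² = 4·1³ + 27·1² = 4·1 + 27·1 ≡ 1 (mod 5). Nonzero ⇒ E is nonsingular.
For each x ∈ F_5, compute rhs = x³ + 1·x + 1 mod 5, then count y ∈ F_5 with y² ≡ rhs.
  x = 0: rhs = 1, matching y values: 1, 4 (2 points).
  x = 1: rhs = 3, matching y values: none (0 points).
  x = 2: rhs = 1, matching y values: 1, 4 (2 points).
  x = 3: rhs = 1, matching y values: 1, 4 (2 points).
  x = 4: rhs = 4, matching y values: 2, 3 (2 points).
Total affine count: 8.
Full point count |E(F_5)| = 8 + 1 = 9.
Hasse bound: |9 − (5+1)| = |3| = 3 ≤ 2√5 ≈ 4.4721 ✓.


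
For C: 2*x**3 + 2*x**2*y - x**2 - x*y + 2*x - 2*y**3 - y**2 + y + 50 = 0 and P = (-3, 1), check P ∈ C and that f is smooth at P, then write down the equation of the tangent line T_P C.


Tangent line at P: 49*x + 14*y + 133 = 0.

Step 1: f(-3, 1) = 0, so P lies on C.
Step 2: partial derivatives
  f_x(x, y) = 6*x**2 + 4*x*y - 2*x - y + 2, f_y(x, y) = 2*x**2 - x - 6*y**2 - 2*y + 1.
  f_x(P) = 49, f_y(P) = 14 (gradient nonzero, so P is smooth).
Step 3: tangent line at P: 49·(x − -3) + 14·(y − 1) = 0.
Expanding: 49*x + 14*y + 133 = 0.


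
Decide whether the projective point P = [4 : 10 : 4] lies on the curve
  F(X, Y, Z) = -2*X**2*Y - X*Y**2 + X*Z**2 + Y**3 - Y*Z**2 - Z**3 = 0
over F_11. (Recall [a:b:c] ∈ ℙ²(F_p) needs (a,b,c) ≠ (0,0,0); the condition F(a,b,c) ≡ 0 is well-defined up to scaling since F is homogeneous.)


F(4,10,4) ≡ 10 (mod 11); P is NOT on the curve.

Evaluate F(4, 10, 4) term-by-term (mod 11).
  -2*X**2*Y ↦ -2·16·10·1 = -320
  -X*Y**2 ↦ -1·4·100·1 = -400
  X*Z**2 ↦ 1·4·1·16 = 64
  Y**3 ↦ 1·1·1000·1 = 1000
  -Y*Z**2 ↦ -1·1·10·16 = -160
  -Z**3 ↦ -1·1·1·64 = -64
Sum: F(4, 10, 4) = (-320) + (-400) + (64) + (1000) + (-160) + (-64) = 120.
Reducing mod 11: 120 ≡ 10 (mod 11).
Since F(a, b, c) ≡ 10 ≠ 0 (mod 11), P does NOT lie on the curve.


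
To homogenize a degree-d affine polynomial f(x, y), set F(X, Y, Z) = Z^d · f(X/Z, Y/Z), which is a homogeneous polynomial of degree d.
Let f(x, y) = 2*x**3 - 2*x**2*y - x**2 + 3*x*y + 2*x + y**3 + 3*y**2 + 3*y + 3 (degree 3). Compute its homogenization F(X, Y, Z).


F(X, Y, Z) = 2*X**3 - 2*X**2*Y - X**2*Z + 3*X*Y*Z + 2*X*Z**2 + Y**3 + 3*Y**2*Z + 3*Y*Z**2 + 3*Z**3

deg(f) = 3.
Substitute x = X/Z, y = Y/Z into f, then multiply by Z^3.
  monomial 2·x^3·y^0 ↦ 2·X^3·Y^0·Z^0.
  monomial -2·x^2·y^1 ↦ -2·X^2·Y^1·Z^0.
  monomial -1·x^2·y^0 ↦ -1·X^2·Y^0·Z^1.
  monomial 3·x^1·y^1 ↦ 3·X^1·Y^1·Z^1.
  monomial 2·x^1·y^0 ↦ 2·X^1·Y^0·Z^2.
  monomial 1·x^0·y^3 ↦ 1·X^0·Y^3·Z^0.
  monomial 3·x^0·y^2 ↦ 3·X^0·Y^2·Z^1.
  monomial 3·x^0·y^1 ↦ 3·X^0·Y^1·Z^2.
  monomial 3·x^0·y^0 ↦ 3·X^0·Y^0·Z^3.
Collecting: F(X, Y, Z) = 2*X**3 - 2*X**2*Y - X**2*Z + 3*X*Y*Z + 2*X*Z**2 + Y**3 + 3*Y**2*Z + 3*Y*Z**2 + 3*Z**3.


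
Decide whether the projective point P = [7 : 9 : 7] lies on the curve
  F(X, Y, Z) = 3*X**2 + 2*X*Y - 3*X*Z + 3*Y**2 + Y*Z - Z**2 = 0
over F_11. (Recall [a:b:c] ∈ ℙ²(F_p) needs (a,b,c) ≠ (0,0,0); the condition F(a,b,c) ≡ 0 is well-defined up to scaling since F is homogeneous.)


F(7,9,7) ≡ 9 (mod 11); P is NOT on the curve.

Evaluate F(7, 9, 7) term-by-term (mod 11).
  3*X**2 ↦ 3·49·1·1 = 147
  2*X*Y ↦ 2·7·9·1 = 126
  -3*X*Z ↦ -3·7·1·7 = -147
  3*Y**2 ↦ 3·1·81·1 = 243
  Y*Z ↦ 1·1·9·7 = 63
  -Z**2 ↦ -1·1·1·49 = -49
Sum: F(7, 9, 7) = (147) + (126) + (-147) + (243) + (63) + (-49) = 383.
Reducing mod 11: 383 ≡ 9 (mod 11).
Since F(a, b, c) ≡ 9 ≠ 0 (mod 11), P does NOT lie on the curve.


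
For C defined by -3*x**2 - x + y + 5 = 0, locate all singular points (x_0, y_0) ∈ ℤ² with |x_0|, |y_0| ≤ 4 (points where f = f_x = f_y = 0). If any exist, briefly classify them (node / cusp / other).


No singular points in the scanned grid; C is smooth there.

Compute partial derivatives:
  f_x = -6*x - 1.
  f_y = 1.
f_y = 1 is a nonzero constant, so f_y never vanishes: no point (x, y) can satisfy f = f_x = f_y = 0. In particular no (x, y) ∈ {−4, ..., 4}² is singular; the curve is smooth.


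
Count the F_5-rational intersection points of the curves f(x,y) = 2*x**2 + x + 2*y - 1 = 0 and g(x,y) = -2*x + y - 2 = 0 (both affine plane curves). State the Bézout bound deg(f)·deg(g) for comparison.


Common zeros: {(1, 4), (4, 0)}; count = 2; Bézout bound = 2.

deg(f) = 2, deg(g) = 1, so Bézout bound = 2.
Scan x ∈ F_5. For each x, list the y ∈ F_5 with f(x, y) ≡ 0 and those with g(x, y) ≡ 0 (mod 5); the common zeros in that column are the intersection.
  x = 0: f ≡ 0 at y ∈ {3}; g ≡ 0 at y ∈ {2}; common: ∅.
  x = 1: f ≡ 0 at y ∈ {4}; g ≡ 0 at y ∈ {4}; common: {4}.
  x = 2: f ≡ 0 at y ∈ {3}; g ≡ 0 at y ∈ {1}; common: ∅.
  x = 3: f ≡ 0 at y ∈ {0}; g ≡ 0 at y ∈ {3}; common: ∅.
  x = 4: f ≡ 0 at y ∈ {0}; g ≡ 0 at y ∈ {0}; common: {0}.
Collecting: common zeros = {(1, 4), (4, 0)}, so the count is 2.
Comparison with the Bézout bound: 2 ≤ 2 = deg(f)·deg(g), as expected for curves with no common component (the bound is attained).


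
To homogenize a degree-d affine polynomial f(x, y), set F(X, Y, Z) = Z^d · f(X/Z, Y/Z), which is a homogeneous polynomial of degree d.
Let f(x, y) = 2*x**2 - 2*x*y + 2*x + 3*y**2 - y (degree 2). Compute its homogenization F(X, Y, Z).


F(X, Y, Z) = 2*X**2 - 2*X*Y + 2*X*Z + 3*Y**2 - Y*Z

deg(f) = 2.
Substitute x = X/Z, y = Y/Z into f, then multiply by Z^2.
  monomial 2·x^2·y^0 ↦ 2·X^2·Y^0·Z^0.
  monomial -2·x^1·y^1 ↦ -2·X^1·Y^1·Z^0.
  monomial 2·x^1·y^0 ↦ 2·X^1·Y^0·Z^1.
  monomial 3·x^0·y^2 ↦ 3·X^0·Y^2·Z^0.
  monomial -1·x^0·y^1 ↦ -1·X^0·Y^1·Z^1.
Collecting: F(X, Y, Z) = 2*X**2 - 2*X*Y + 2*X*Z + 3*Y**2 - Y*Z.


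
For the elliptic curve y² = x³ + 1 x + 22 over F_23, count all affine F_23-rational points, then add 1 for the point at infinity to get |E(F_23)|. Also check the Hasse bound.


Affine points = {(1, 1), (1, 22), (2, 3), (2, 20), (3, 11), (3, 12), (7, 2), (7, 21), (8, 6), (8, 17), (9, 1), (9, 22), (13, 1), (13, 22), (15, 10), (15, 13), (19, 0), (21, 9), (21, 14)}; affine count = 19; |E(F_23)| = 20.

Discriminant check: Δ ∝ 4a³ + 27b² = 4·1³ + 27·22² = 4·1 + 27·484 ≡ 8 (mod 23). Nonzero ⇒ E is nonsingular.
For each x ∈ F_23, compute rhs = x³ + 1·x + 22 mod 23, then count y ∈ F_23 with y² ≡ rhs.
  x = 0: rhs = 22, matching y values: none (0 points).
  x = 1: rhs = 1, matching y values: 1, 22 (2 points).
  x = 2: rhs = 9, matching y values: 3, 20 (2 points).
  x = 3: rhs = 6, matching y values: 11, 12 (2 points).
  x = 4: rhs = 21, matching y values: none (0 points).
  x = 5: rhs = 14, matching y values: none (0 points).
  x = 6: rhs = 14, matching y values: none (0 points).
  x = 7: rhs = 4, matching y values: 2, 21 (2 points).
  x = 8: rhs = 13, matching y values: 6, 17 (2 points).
  x = 9: rhs = 1, matching y values: 1, 22 (2 points).
  x = 10: rhs = 20, matching y values: none (0 points).
  x = 11: rhs = 7, matching y values: none (0 points).
  x = 12: rhs = 14, matching y values: none (0 points).
  x = 13: rhs = 1, matching y values: 1, 22 (2 points).
  x = 14: rhs = 20, matching y values: none (0 points).
  x = 15: rhs = 8, matching y values: 10, 13 (2 points).
  x = 16: rhs = 17, matching y values: none (0 points).
  x = 17: rhs = 7, matching y values: none (0 points).
  x = 18: rhs = 7, matching y values: none (0 points).
  x = 19: rhs = 0, matching y values: 0 (1 points).
  x = 20: rhs = 15, matching y values: none (0 points).
  x = 21: rhs = 12, matching y values: 9, 14 (2 points).
  x = 22: rhs = 20, matching y values: none (0 points).
Total affine count: 19.
Full point count |E(F_23)| = 19 + 1 = 20.
Hasse bound: |20 − (23+1)| = |-4| = 4 ≤ 2√23 ≈ 9.5917 ✓.


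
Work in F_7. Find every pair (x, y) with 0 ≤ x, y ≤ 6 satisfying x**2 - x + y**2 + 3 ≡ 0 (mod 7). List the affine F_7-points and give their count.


Affine F_7-points: {(0, 2), (0, 5), (1, 2), (1, 5), (2, 3), (2, 4), (6, 3), (6, 4)}; count = 8.

For each of the 49 pairs (x, y) ∈ F_7², evaluate f(x, y) mod 7. Record the zeros.
  x = 0: [0↦3, 1↦4, 2↦0, 3↦5, 4↦5, 5↦0, 6↦4]  zeros at y ∈ {2, 5}
  x = 1: [0↦3, 1↦4, 2↦0, 3↦5, 4↦5, 5↦0, 6↦4]  zeros at y ∈ {2, 5}
  x = 2: [0↦5, 1↦6, 2↦2, 3↦0, 4↦0, 5↦2, 6↦6]  zeros at y ∈ {3, 4}
  x = 3: [0↦2, 1↦3, 2↦6, 3↦4, 4↦4, 5↦6, 6↦3]  zeros at y ∈ ∅
  x = 4: [0↦1, 1↦2, 2↦5, 3↦3, 4↦3, 5↦5, 6↦2]  zeros at y ∈ ∅
  x = 5: [0↦2, 1↦3, 2↦6, 3↦4, 4↦4, 5↦6, 6↦3]  zeros at y ∈ ∅
  x = 6: [0↦5, 1↦6, 2↦2, 3↦0, 4↦0, 5↦2, 6↦6]  zeros at y ∈ {3, 4}
Collecting zeros: affine points = {(0, 2), (0, 5), (1, 2), (1, 5), (2, 3), (2, 4), (6, 3), (6, 4)}.
Total count |C(F_7)_aff| = 8.


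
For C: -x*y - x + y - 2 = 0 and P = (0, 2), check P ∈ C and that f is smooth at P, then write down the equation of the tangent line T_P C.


Tangent line at P: -3*x + y - 2 = 0.

Step 1: f(0, 2) = 0, so P lies on C.
Step 2: partial derivatives
  f_x(x, y) = -y - 1, f_y(x, y) = 1 - x.
  f_x(P) = -3, f_y(P) = 1 (gradient nonzero, so P is smooth).
Step 3: tangent line at P: -3·(x − 0) + 1·(y − 2) = 0.
Expanding: -3*x + y - 2 = 0.


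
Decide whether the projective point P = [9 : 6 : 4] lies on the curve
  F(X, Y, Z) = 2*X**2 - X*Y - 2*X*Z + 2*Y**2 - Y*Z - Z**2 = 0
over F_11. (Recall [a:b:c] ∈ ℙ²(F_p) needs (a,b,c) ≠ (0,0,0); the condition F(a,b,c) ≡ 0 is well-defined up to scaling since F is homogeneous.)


F(9,6,4) ≡ 2 (mod 11); P is NOT on the curve.

Evaluate F(9, 6, 4) term-by-term (mod 11).
  2*X**2 ↦ 2·81·1·1 = 162
  -X*Y ↦ -1·9·6·1 = -54
  -2*X*Z ↦ -2·9·1·4 = -72
  2*Y**2 ↦ 2·1·36·1 = 72
  -Y*Z ↦ -1·1·6·4 = -24
  -Z**2 ↦ -1·1·1·16 = -16
Sum: F(9, 6, 4) = (162) + (-54) + (-72) + (72) + (-24) + (-16) = 68.
Reducing mod 11: 68 ≡ 2 (mod 11).
Since F(a, b, c) ≡ 2 ≠ 0 (mod 11), P does NOT lie on the curve.


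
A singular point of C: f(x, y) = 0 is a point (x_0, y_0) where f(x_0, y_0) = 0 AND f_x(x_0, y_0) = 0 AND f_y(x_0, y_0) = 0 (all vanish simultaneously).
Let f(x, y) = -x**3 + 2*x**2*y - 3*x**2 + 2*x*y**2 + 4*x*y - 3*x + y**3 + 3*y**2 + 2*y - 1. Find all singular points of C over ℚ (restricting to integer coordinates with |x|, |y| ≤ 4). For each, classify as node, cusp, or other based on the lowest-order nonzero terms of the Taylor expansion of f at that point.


Singular points: {(-1, 0)}; classification: cusp.

Compute partial derivatives:
  f_x = -3*x**2 + 4*x*y - 6*x + 2*y**2 + 4*y - 3.
  f_y = 2*x**2 + 4*x*y + 4*x + 3*y**2 + 6*y + 2.
Scan x_0 ∈ {−4, ..., 4}. For each x_0, f_y(x_0, y) is a polynomial in y; find its integer roots y ∈ {−4, ..., 4}, then test f_x and f at those candidates.
  x = -4: f_y(-4, y) = 3*y**2 - 10*y + 18; no integer root y with |y| ≤ 4.
  x = -3: f_y(-3, y) = 3*y**2 - 6*y + 8; no integer root y with |y| ≤ 4.
  x = -2: f_y(-2, y) = 3*y**2 - 2*y + 2; no integer root y with |y| ≤ 4.
  x = -1: f_y(-1, y) = 3*y**2 + 2*y; vanishes at y ∈ {0}. (-1, 0): f_x = 0, f = 0 — SINGULAR.
  x = 0: f_y(0, y) = 3*y**2 + 6*y + 2; no integer root y with |y| ≤ 4.
  x = 1: f_y(1, y) = 3*y**2 + 10*y + 8; vanishes at y ∈ {-2}. (1, -2): f_x = -20 ≠ 0.
  x = 2: f_y(2, y) = 3*y**2 + 14*y + 18; no integer root y with |y| ≤ 4.
  x = 3: f_y(3, y) = 3*y**2 + 18*y + 32; no integer root y with |y| ≤ 4.
  x = 4: f_y(4, y) = 3*y**2 + 22*y + 50; no integer root y with |y| ≤ 4.
Only singular point on the grid: (-1, 0).
Classify: substitute x = -1 + u, y = 0 + v and expand: f = -u**3 + 2*u**2*v + 2*u*v**2 + v**3 + v**2.
No constant or linear terms (consistent with a singular point). Quadratic part: v**2. Cubic part: -u**3 + 2*u**2*v + 2*u*v**2 + v**3.
The quadratic part v**2 is a perfect square, so there is a single (double) tangent line v = 0, i.e. y = 0. Restricting the cubic part to that line (v = 0) leaves -u**3 ≠ 0, so f is not divisible by v and the branch is v² ≈ u**3 to lowest order — this is a cusp.
Classification: cusp.


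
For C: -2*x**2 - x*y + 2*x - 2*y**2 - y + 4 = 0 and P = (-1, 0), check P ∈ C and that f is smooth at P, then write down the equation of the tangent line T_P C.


Tangent line at P: 6*x + 6 = 0.

Step 1: f(-1, 0) = 0, so P lies on C.
Step 2: partial derivatives
  f_x(x, y) = -4*x - y + 2, f_y(x, y) = -x - 4*y - 1.
  f_x(P) = 6, f_y(P) = 0 (gradient nonzero, so P is smooth).
Step 3: tangent line at P: 6·(x − -1) + 0·(y − 0) = 0.
Expanding: 6*x + 6 = 0.


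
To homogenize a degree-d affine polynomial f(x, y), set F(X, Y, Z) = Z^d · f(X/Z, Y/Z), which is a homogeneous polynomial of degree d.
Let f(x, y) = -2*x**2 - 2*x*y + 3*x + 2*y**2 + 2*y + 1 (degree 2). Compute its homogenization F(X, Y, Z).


F(X, Y, Z) = -2*X**2 - 2*X*Y + 3*X*Z + 2*Y**2 + 2*Y*Z + Z**2

deg(f) = 2.
Substitute x = X/Z, y = Y/Z into f, then multiply by Z^2.
  monomial -2·x^2·y^0 ↦ -2·X^2·Y^0·Z^0.
  monomial -2·x^1·y^1 ↦ -2·X^1·Y^1·Z^0.
  monomial 3·x^1·y^0 ↦ 3·X^1·Y^0·Z^1.
  monomial 2·x^0·y^2 ↦ 2·X^0·Y^2·Z^0.
  monomial 2·x^0·y^1 ↦ 2·X^0·Y^1·Z^1.
  monomial 1·x^0·y^0 ↦ 1·X^0·Y^0·Z^2.
Collecting: F(X, Y, Z) = -2*X**2 - 2*X*Y + 3*X*Z + 2*Y**2 + 2*Y*Z + Z**2.


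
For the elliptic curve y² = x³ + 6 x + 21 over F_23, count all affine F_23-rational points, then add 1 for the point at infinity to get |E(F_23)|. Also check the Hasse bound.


Affine points = {(2, 8), (2, 15), (8, 11), (8, 12), (10, 0), (12, 2), (12, 21), (15, 6), (15, 17), (16, 2), (16, 21), (18, 2), (18, 21), (19, 5), (19, 18), (21, 1), (21, 22)}; affine count = 17; |E(F_23)| = 18.

Discriminant check: Δ ∝ 4a³ + 27b² = 4·6³ + 27·21² = 4·216 + 27·441 ≡ 6 (mod 23). Nonzero ⇒ E is nonsingular.
For each x ∈ F_23, compute rhs = x³ + 6·x + 21 mod 23, then count y ∈ F_23 with y² ≡ rhs.
  x = 0: rhs = 21, matching y values: none (0 points).
  x = 1: rhs = 5, matching y values: none (0 points).
  x = 2: rhs = 18, matching y values: 8, 15 (2 points).
  x = 3: rhs = 20, matching y values: none (0 points).
  x = 4: rhs = 17, matching y values: none (0 points).
  x = 5: rhs = 15, matching y values: none (0 points).
  x = 6: rhs = 20, matching y values: none (0 points).
  x = 7: rhs = 15, matching y values: none (0 points).
  x = 8: rhs = 6, matching y values: 11, 12 (2 points).
  x = 9: rhs = 22, matching y values: none (0 points).
  x = 10: rhs = 0, matching y values: 0 (1 points).
  x = 11: rhs = 15, matching y values: none (0 points).
  x = 12: rhs = 4, matching y values: 2, 21 (2 points).
  x = 13: rhs = 19, matching y values: none (0 points).
  x = 14: rhs = 20, matching y values: none (0 points).
  x = 15: rhs = 13, matching y values: 6, 17 (2 points).
  x = 16: rhs = 4, matching y values: 2, 21 (2 points).
  x = 17: rhs = 22, matching y values: none (0 points).
  x = 18: rhs = 4, matching y values: 2, 21 (2 points).
  x = 19: rhs = 2, matching y values: 5, 18 (2 points).
  x = 20: rhs = 22, matching y values: none (0 points).
  x = 21: rhs = 1, matching y values: 1, 22 (2 points).
  x = 22: rhs = 14, matching y values: none (0 points).
Total affine count: 17.
Full point count |E(F_23)| = 17 + 1 = 18.
Hasse bound: |18 − (23+1)| = |-6| = 6 ≤ 2√23 ≈ 9.5917 ✓.


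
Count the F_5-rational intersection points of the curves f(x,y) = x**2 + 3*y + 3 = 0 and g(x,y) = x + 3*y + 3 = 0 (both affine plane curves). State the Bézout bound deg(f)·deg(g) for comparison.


Common zeros: {(0, 4), (1, 2)}; count = 2; Bézout bound = 2.

deg(f) = 2, deg(g) = 1, so Bézout bound = 2.
Scan x ∈ F_5. For each x, list the y ∈ F_5 with f(x, y) ≡ 0 and those with g(x, y) ≡ 0 (mod 5); the common zeros in that column are the intersection.
  x = 0: f ≡ 0 at y ∈ {4}; g ≡ 0 at y ∈ {4}; common: {4}.
  x = 1: f ≡ 0 at y ∈ {2}; g ≡ 0 at y ∈ {2}; common: {2}.
  x = 2: f ≡ 0 at y ∈ {1}; g ≡ 0 at y ∈ {0}; common: ∅.
  x = 3: f ≡ 0 at y ∈ {1}; g ≡ 0 at y ∈ {3}; common: ∅.
  x = 4: f ≡ 0 at y ∈ {2}; g ≡ 0 at y ∈ {1}; common: ∅.
Collecting: common zeros = {(0, 4), (1, 2)}, so the count is 2.
Comparison with the Bézout bound: 2 ≤ 2 = deg(f)·deg(g), as expected for curves with no common component (the bound is attained).


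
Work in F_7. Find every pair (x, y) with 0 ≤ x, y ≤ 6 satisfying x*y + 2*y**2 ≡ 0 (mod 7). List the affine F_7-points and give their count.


Affine F_7-points: {(0, 0), (1, 0), (1, 3), (2, 0), (2, 6), (3, 0), (3, 2), (4, 0), (4, 5), (5, 0), (5, 1), (6, 0), (6, 4)}; count = 13.

For each of the 49 pairs (x, y) ∈ F_7², evaluate f(x, y) mod 7. Record the zeros.
  x = 0: [0↦0, 1↦2, 2↦1, 3↦4, 4↦4, 5↦1, 6↦2]  zeros at y ∈ {0}
  x = 1: [0↦0, 1↦3, 2↦3, 3↦0, 4↦1, 5↦6, 6↦1]  zeros at y ∈ {0, 3}
  x = 2: [0↦0, 1↦4, 2↦5, 3↦3, 4↦5, 5↦4, 6↦0]  zeros at y ∈ {0, 6}
  x = 3: [0↦0, 1↦5, 2↦0, 3↦6, 4↦2, 5↦2, 6↦6]  zeros at y ∈ {0, 2}
  x = 4: [0↦0, 1↦6, 2↦2, 3↦2, 4↦6, 5↦0, 6↦5]  zeros at y ∈ {0, 5}
  x = 5: [0↦0, 1↦0, 2↦4, 3↦5, 4↦3, 5↦5, 6↦4]  zeros at y ∈ {0, 1}
  x = 6: [0↦0, 1↦1, 2↦6, 3↦1, 4↦0, 5↦3, 6↦3]  zeros at y ∈ {0, 4}
Collecting zeros: affine points = {(0, 0), (1, 0), (1, 3), (2, 0), (2, 6), (3, 0), (3, 2), (4, 0), (4, 5), (5, 0), (5, 1), (6, 0), (6, 4)}.
Total count |C(F_7)_aff| = 13.


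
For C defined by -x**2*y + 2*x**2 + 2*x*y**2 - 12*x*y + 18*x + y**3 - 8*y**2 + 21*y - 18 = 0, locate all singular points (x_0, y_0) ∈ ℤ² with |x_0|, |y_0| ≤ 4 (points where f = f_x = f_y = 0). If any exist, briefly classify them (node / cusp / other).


Singular points: {(0, 3)}; classification: node.

Compute partial derivatives:
  f_x = -2*x*y + 4*x + 2*y**2 - 12*y + 18.
  f_y = -x**2 + 4*x*y - 12*x + 3*y**2 - 16*y + 21.
Scan x_0 ∈ {−4, ..., 4}. For each x_0, f_y(x_0, y) is a polynomial in y; find its integer roots y ∈ {−4, ..., 4}, then test f_x and f at those candidates.
  x = -4: f_y(-4, y) = 3*y**2 - 32*y + 53; no integer root y with |y| ≤ 4.
  x = -3: f_y(-3, y) = 3*y**2 - 28*y + 48; no integer root y with |y| ≤ 4.
  x = -2: f_y(-2, y) = 3*y**2 - 24*y + 41; no integer root y with |y| ≤ 4.
  x = -1: f_y(-1, y) = 3*y**2 - 20*y + 32; vanishes at y ∈ {4}. (-1, 4): f_x = 6 ≠ 0.
  x = 0: f_y(0, y) = 3*y**2 - 16*y + 21; vanishes at y ∈ {3}. (0, 3): f_x = 0, f = 0 — SINGULAR.
  x = 1: f_y(1, y) = 3*y**2 - 12*y + 8; no integer root y with |y| ≤ 4.
  x = 2: f_y(2, y) = 3*y**2 - 8*y - 7; no integer root y with |y| ≤ 4.
  x = 3: f_y(3, y) = 3*y**2 - 4*y - 24; no integer root y with |y| ≤ 4.
  x = 4: f_y(4, y) = 3*y**2 - 43; no integer root y with |y| ≤ 4.
Only singular point on the grid: (0, 3).
Classify: substitute x = 0 + u, y = 3 + v and expand: f = -u**2*v - u**2 + 2*u*v**2 + v**3 + v**2.
No constant or linear terms (consistent with a singular point). Quadratic part: -u**2 + v**2. Cubic part: -u**2*v + 2*u*v**2 + v**3.
The quadratic part v**2 - u**2 = (v − u)(v + u) splits into two distinct linear factors, so there are two distinct tangent lines y − 3 = ±(x − 0) — this is a node (ordinary double point).
Classification: node.


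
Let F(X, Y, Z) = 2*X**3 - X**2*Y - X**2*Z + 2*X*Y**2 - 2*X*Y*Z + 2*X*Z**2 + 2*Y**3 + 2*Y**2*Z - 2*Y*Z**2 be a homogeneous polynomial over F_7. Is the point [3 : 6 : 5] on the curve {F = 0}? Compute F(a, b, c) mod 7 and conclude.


F(3,6,5) ≡ 3 (mod 7); P is NOT on the curve.

Evaluate F(3, 6, 5) term-by-term (mod 7).
  2*X**3 ↦ 2·27·1·1 = 54
  -X**2*Y ↦ -1·9·6·1 = -54
  -X**2*Z ↦ -1·9·1·5 = -45
  2*X*Y**2 ↦ 2·3·36·1 = 216
  -2*X*Y*Z ↦ -2·3·6·5 = -180
  2*X*Z**2 ↦ 2·3·1·25 = 150
  2*Y**3 ↦ 2·1·216·1 = 432
  2*Y**2*Z ↦ 2·1·36·5 = 360
  -2*Y*Z**2 ↦ -2·1·6·25 = -300
Sum: F(3, 6, 5) = (54) + (-54) + (-45) + (216) + (-180) + (150) + (432) + (360) + (-300) = 633.
Reducing mod 7: 633 ≡ 3 (mod 7).
Since F(a, b, c) ≡ 3 ≠ 0 (mod 7), P does NOT lie on the curve.


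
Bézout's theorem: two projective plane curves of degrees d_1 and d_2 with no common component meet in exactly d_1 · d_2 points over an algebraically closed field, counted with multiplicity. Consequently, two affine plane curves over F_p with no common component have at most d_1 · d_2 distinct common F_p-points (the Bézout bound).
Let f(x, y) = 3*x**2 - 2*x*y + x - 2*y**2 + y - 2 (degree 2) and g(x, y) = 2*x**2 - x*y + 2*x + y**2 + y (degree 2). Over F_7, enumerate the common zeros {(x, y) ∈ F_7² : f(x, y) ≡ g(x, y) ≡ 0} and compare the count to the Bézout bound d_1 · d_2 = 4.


Common zeros: {(6, 0), (6, 5)}; count = 2; Bézout bound = 4.

deg(f) = 2, deg(g) = 2, so Bézout bound = 4.
Scan x ∈ F_7. For each x, list the y ∈ F_7 with f(x, y) ≡ 0 and those with g(x, y) ≡ 0 (mod 7); the common zeros in that column are the intersection.
  x = 0: f ≡ 0 at y ∈ ∅; g ≡ 0 at y ∈ {0, 6}; common: ∅.
  x = 1: f ≡ 0 at y ∈ ∅; g ≡ 0 at y ∈ ∅; common: ∅.
  x = 2: f ≡ 0 at y ∈ {1}; g ≡ 0 at y ∈ {2, 6}; common: ∅.
  x = 3: f ≡ 0 at y ∈ {0, 1}; g ≡ 0 at y ∈ ∅; common: ∅.
  x = 4: f ≡ 0 at y ∈ {2, 5}; g ≡ 0 at y ∈ ∅; common: ∅.
  x = 5: f ≡ 0 at y ∈ ∅; g ≡ 0 at y ∈ {2}; common: ∅.
  x = 6: f ≡ 0 at y ∈ {0, 5}; g ≡ 0 at y ∈ {0, 5}; common: {0, 5}.
Collecting: common zeros = {(6, 0), (6, 5)}, so the count is 2.
Comparison with the Bézout bound: 2 ≤ 4 = deg(f)·deg(g), as expected for curves with no common component (the affine F_7-count falls short of the bound because intersections may lie at infinity, over extension fields, or carry multiplicity).


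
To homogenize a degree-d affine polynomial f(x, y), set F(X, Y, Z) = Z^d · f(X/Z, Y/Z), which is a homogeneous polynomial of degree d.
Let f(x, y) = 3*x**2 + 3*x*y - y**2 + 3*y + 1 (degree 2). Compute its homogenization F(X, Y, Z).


F(X, Y, Z) = 3*X**2 + 3*X*Y - Y**2 + 3*Y*Z + Z**2

deg(f) = 2.
Substitute x = X/Z, y = Y/Z into f, then multiply by Z^2.
  monomial 3·x^2·y^0 ↦ 3·X^2·Y^0·Z^0.
  monomial 3·x^1·y^1 ↦ 3·X^1·Y^1·Z^0.
  monomial -1·x^0·y^2 ↦ -1·X^0·Y^2·Z^0.
  monomial 3·x^0·y^1 ↦ 3·X^0·Y^1·Z^1.
  monomial 1·x^0·y^0 ↦ 1·X^0·Y^0·Z^2.
Collecting: F(X, Y, Z) = 3*X**2 + 3*X*Y - Y**2 + 3*Y*Z + Z**2.


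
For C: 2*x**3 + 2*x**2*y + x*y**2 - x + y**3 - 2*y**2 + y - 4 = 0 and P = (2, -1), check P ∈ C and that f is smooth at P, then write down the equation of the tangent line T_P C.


Tangent line at P: 16*x + 12*y - 20 = 0.

Step 1: f(2, -1) = 0, so P lies on C.
Step 2: partial derivatives
  f_x(x, y) = 6*x**2 + 4*x*y + y**2 - 1, f_y(x, y) = 2*x**2 + 2*x*y + 3*y**2 - 4*y + 1.
  f_x(P) = 16, f_y(P) = 12 (gradient nonzero, so P is smooth).
Step 3: tangent line at P: 16·(x − 2) + 12·(y − -1) = 0.
Expanding: 16*x + 12*y - 20 = 0.


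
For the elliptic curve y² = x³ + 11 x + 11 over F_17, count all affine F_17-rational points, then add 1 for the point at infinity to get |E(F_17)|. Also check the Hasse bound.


Affine points = {(4, 0), (5, 2), (5, 15), (6, 2), (6, 15), (8, 4), (8, 13), (10, 4), (10, 13), (11, 1), (11, 16), (12, 1), (12, 16), (14, 6), (14, 11), (15, 7), (15, 10), (16, 4), (16, 13)}; affine count = 19; |E(F_17)| = 20.

Discriminant check: Δ ∝ 4a³ + 27b² = 4·11³ + 27·11² = 4·1331 + 27·121 ≡ 6 (mod 17). Nonzero ⇒ E is nonsingular.
For each x ∈ F_17, compute rhs = x³ + 11·x + 11 mod 17, then count y ∈ F_17 with y² ≡ rhs.
  x = 0: rhs = 11, matching y values: none (0 points).
  x = 1: rhs = 6, matching y values: none (0 points).
  x = 2: rhs = 7, matching y values: none (0 points).
  x = 3: rhs = 3, matching y values: none (0 points).
  x = 4: rhs = 0, matching y values: 0 (1 points).
  x = 5: rhs = 4, matching y values: 2, 15 (2 points).
  x = 6: rhs = 4, matching y values: 2, 15 (2 points).
  x = 7: rhs = 6, matching y values: none (0 points).
  x = 8: rhs = 16, matching y values: 4, 13 (2 points).
  x = 9: rhs = 6, matching y values: none (0 points).
  x = 10: rhs = 16, matching y values: 4, 13 (2 points).
  x = 11: rhs = 1, matching y values: 1, 16 (2 points).
  x = 12: rhs = 1, matching y values: 1, 16 (2 points).
  x = 13: rhs = 5, matching y values: none (0 points).
  x = 14: rhs = 2, matching y values: 6, 11 (2 points).
  x = 15: rhs = 15, matching y values: 7, 10 (2 points).
  x = 16: rhs = 16, matching y values: 4, 13 (2 points).
Total affine count: 19.
Full point count |E(F_17)| = 19 + 1 = 20.
Hasse bound: |20 − (17+1)| = |2| = 2 ≤ 2√17 ≈ 8.2462 ✓.


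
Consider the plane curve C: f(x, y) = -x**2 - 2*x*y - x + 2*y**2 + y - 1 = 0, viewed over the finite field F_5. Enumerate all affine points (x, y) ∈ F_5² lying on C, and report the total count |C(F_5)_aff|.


Affine F_5-points: {(0, 3), (0, 4), (1, 4), (2, 2), (3, 2), (3, 3)}; count = 6.

For each of the 25 pairs (x, y) ∈ F_5², evaluate f(x, y) mod 5. Record the zeros.
  x = 0: [0↦4, 1↦2, 2↦4, 3↦0, 4↦0]  zeros at y ∈ {3, 4}
  x = 1: [0↦2, 1↦3, 2↦3, 3↦2, 4↦0]  zeros at y ∈ {4}
  x = 2: [0↦3, 1↦2, 2↦0, 3↦2, 4↦3]  zeros at y ∈ {2}
  x = 3: [0↦2, 1↦4, 2↦0, 3↦0, 4↦4]  zeros at y ∈ {2, 3}
  x = 4: [0↦4, 1↦4, 2↦3, 3↦1, 4↦3]  zeros at y ∈ ∅
Collecting zeros: affine points = {(0, 3), (0, 4), (1, 4), (2, 2), (3, 2), (3, 3)}.
Total count |C(F_5)_aff| = 6.


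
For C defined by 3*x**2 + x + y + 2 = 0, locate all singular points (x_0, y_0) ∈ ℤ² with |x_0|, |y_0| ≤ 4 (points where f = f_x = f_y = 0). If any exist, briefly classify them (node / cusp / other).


No singular points in the scanned grid; C is smooth there.

Compute partial derivatives:
  f_x = 6*x + 1.
  f_y = 1.
f_y = 1 is a nonzero constant, so f_y never vanishes: no point (x, y) can satisfy f = f_x = f_y = 0. In particular no (x, y) ∈ {−4, ..., 4}² is singular; the curve is smooth.
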